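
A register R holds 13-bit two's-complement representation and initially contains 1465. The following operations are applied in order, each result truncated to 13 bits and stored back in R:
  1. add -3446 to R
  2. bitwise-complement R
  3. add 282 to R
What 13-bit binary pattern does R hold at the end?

Start: R = 1465 = 0010110111001.
R = 1465 + (-3446) = -1981 = 1100001000011
R = NOT 1100001000011 = 0011110111100 = 1980
R = 1980 + 282 = 2262 = 0100011010110

0100011010110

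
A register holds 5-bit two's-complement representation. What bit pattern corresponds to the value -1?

|-1| = 1 = 00001 in 5 bits.
Invert the bits: 11110. Add 1: 11111.

11111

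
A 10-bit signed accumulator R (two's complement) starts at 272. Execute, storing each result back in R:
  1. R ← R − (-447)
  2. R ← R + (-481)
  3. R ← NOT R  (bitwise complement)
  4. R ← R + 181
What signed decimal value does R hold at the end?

Start: R = 272 = 0100010000.
R = 272 − (-447) = 719; wraps to -305 = 1011001111
R = -305 + (-481) = -786; wraps to 238 = 0011101110
R = NOT 0011101110 = 1100010001 = -239
R = -239 + 181 = -58 = 1111000110

-58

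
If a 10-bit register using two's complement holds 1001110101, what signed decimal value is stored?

MSB is 1, so the value is negative.
Invert: 0110001010. Add 1: 0110001011 = 395. So the value is −395.

-395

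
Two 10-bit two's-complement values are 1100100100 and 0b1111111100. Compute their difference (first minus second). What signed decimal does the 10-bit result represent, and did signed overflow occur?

1100100100 = -220 (signed)
0b1111111100 → 1111111100 = -4 (signed)
Subtract via negate-and-add: invert 1111111100 + 1 = 0000000100 (i.e. 4).
  1100100100
+ 0000000100
= 1100101000
Result 1100101000: MSB = 1 → 808 − 1024 = -216.
Addends (after negating the subtrahend) have opposite signs, so signed overflow cannot occur.

-216; no overflow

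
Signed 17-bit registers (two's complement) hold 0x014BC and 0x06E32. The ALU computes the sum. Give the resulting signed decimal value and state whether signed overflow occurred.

0x014BC = 00001010010111100 = 5308 (signed)
0x06E32 = 00110111000110010 = 28210 (signed)
  00001010010111100
+ 00110111000110010
= 01000001011101110
Result 01000001011101110: MSB = 0 → value 33518.
Both addends are non-negative and so is the stored result: no signed overflow.

33518; no overflow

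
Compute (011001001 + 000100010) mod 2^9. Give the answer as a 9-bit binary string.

011101011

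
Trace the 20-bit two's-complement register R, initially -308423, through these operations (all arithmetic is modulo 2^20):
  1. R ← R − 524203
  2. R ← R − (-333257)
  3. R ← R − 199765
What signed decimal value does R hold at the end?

349442

Start: R = -308423 = 10110100101100111001.
R = -308423 − 524203 = -832626; wraps to 215950 = 00110100101110001110
R = 215950 − (-333257) = 549207; wraps to -499369 = 10000110000101010111
R = -499369 − 199765 = -699134; wraps to 349442 = 01010101010100000010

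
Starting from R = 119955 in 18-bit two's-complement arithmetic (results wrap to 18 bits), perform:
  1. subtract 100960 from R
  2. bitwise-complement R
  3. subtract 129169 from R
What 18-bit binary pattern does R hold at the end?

Start: R = 119955 = 011101010010010011.
R = 119955 − 100960 = 18995 = 000100101000110011
R = NOT 000100101000110011 = 111011010111001100 = -18996
R = -18996 − 129169 = -148165; wraps to 113979 = 011011110100111011

011011110100111011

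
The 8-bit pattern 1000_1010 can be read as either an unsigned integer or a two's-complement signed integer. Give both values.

Unsigned: 10001010 = 138.
Signed: MSB=1 → 138 − 256 = -118.

unsigned = 138, signed = -118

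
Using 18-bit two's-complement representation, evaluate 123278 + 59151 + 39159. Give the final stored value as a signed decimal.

123278 + 59151 = 182429 → wraps to -79715 (101100100010011101)
-79715 + 39159 = -40556 (110110000110010100)

-40556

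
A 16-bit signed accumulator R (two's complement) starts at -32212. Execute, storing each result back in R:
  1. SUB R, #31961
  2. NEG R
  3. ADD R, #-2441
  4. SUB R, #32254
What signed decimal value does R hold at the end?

Start: R = -32212 = 1000001000101100.
R = -32212 − 31961 = -64173; wraps to 1363 = 0000010101010011
R = −(1363) = -1363 = 1111101010101101
R = -1363 + (-2441) = -3804 = 1111000100100100
R = -3804 − 32254 = -36058; wraps to 29478 = 0111001100100110

29478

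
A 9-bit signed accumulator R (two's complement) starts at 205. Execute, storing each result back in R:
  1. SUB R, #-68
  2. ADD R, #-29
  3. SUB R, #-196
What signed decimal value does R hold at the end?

-72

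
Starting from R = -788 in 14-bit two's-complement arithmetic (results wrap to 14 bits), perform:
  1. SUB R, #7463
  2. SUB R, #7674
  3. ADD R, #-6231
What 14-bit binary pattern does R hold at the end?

10100101110100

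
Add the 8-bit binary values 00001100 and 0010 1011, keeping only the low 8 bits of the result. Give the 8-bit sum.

  00001100
+ 00101011
= 00110111

00110111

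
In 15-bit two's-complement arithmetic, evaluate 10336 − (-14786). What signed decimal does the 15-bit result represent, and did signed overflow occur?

-7646; overflow

10336 → 010100001100000
-14786 → 100011000111110
Subtract via negate-and-add: invert 100011000111110 + 1 = 011100111000010 (i.e. 14786).
  010100001100000
+ 011100111000010
= 110001000100010
Result 110001000100010: MSB = 1 → 25122 − 32768 = -7646.
Both addends (after negating the subtrahend) are non-negative but the stored result is negative: signed overflow. The true value 10336 − (-14786) = 25122 lies outside [-16384, 16383].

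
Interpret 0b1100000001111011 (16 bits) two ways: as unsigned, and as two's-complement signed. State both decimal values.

unsigned = 49275, signed = -16261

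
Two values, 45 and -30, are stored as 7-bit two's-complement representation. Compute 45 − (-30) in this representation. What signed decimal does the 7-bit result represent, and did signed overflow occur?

45 → 0101101
-30 → 1100010
Subtract via negate-and-add: invert 1100010 + 1 = 0011110 (i.e. 30).
  0101101
+ 0011110
= 1001011
Result 1001011: MSB = 1 → 75 − 128 = -53.
Both addends (after negating the subtrahend) are non-negative but the stored result is negative: signed overflow. The true value 45 − (-30) = 75 lies outside [-64, 63].

-53; overflow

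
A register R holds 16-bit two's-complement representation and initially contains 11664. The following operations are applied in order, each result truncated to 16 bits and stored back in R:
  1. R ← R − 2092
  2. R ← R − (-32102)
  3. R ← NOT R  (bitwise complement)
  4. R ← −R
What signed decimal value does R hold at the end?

-23861

Start: R = 11664 = 0010110110010000.
R = 11664 − 2092 = 9572 = 0010010101100100
R = 9572 − (-32102) = 41674; wraps to -23862 = 1010001011001010
R = NOT 1010001011001010 = 0101110100110101 = 23861
R = −(23861) = -23861 = 1010001011001011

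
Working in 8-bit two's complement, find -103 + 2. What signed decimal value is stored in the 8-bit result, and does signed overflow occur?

-103 → 10011001
2 → 00000010
  10011001
+ 00000010
= 10011011
Result 10011011: MSB = 1 → 155 − 256 = -101.
Addends have opposite signs, so signed overflow cannot occur.

-101; no overflow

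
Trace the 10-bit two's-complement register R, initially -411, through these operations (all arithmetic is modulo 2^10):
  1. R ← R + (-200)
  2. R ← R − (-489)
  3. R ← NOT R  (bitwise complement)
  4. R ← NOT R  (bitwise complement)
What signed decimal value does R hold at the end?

-122

Start: R = -411 = 1001100101.
R = -411 + (-200) = -611; wraps to 413 = 0110011101
R = 413 − (-489) = 902; wraps to -122 = 1110000110
R = NOT 1110000110 = 0001111001 = 121
R = NOT 0001111001 = 1110000110 = -122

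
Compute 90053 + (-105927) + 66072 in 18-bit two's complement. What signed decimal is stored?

90053 + (-105927) = -15874 (111100000111111110)
-15874 + 66072 = 50198 (001100010000010110)

50198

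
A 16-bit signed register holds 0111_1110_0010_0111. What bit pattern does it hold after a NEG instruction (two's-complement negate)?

1000000111011001

Invert: 1000000111011000. Add 1: 1000000111011001.
Check: 0111111000100111 = 32295, 1000000111011001 = -32295.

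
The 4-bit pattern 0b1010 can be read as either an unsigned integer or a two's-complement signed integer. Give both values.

unsigned = 10, signed = -6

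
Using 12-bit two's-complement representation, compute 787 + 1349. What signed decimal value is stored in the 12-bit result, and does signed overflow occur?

-1960; overflow

787 → 001100010011
1349 → 010101000101
  001100010011
+ 010101000101
= 100001011000
Result 100001011000: MSB = 1 → 2136 − 4096 = -1960.
Both addends are non-negative but the stored result is negative: signed overflow. The true value 787 + 1349 = 2136 lies outside [-2048, 2047].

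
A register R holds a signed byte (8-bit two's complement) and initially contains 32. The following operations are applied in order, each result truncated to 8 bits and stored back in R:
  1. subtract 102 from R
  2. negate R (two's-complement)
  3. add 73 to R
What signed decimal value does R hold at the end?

Start: R = 32 = 00100000.
R = 32 − 102 = -70 = 10111010
R = −(-70) = 70 = 01000110
R = 70 + 73 = 143; wraps to -113 = 10001111

-113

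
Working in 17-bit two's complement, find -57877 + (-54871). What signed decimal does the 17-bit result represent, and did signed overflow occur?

18324; overflow

-57877 → 10001110111101011
-54871 → 10010100110101001
  10001110111101011
+ 10010100110101001
= 00100011110010100  (discard carry-out 1)
Result 00100011110010100: MSB = 0 → value 18324.
Both addends are negative but the stored result is non-negative: signed overflow. The true value -57877 + (-54871) = -112748 lies outside [-65536, 65535].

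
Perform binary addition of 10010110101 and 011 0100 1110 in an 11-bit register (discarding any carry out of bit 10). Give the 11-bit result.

00000000011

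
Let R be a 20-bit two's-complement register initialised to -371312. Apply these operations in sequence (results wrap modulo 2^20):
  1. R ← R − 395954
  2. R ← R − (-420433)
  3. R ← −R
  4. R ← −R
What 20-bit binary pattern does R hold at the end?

10101011010100101111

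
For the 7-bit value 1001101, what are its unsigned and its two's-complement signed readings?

unsigned = 77, signed = -51

Unsigned: 1001101 = 77.
Signed: MSB=1 → 77 − 128 = -51.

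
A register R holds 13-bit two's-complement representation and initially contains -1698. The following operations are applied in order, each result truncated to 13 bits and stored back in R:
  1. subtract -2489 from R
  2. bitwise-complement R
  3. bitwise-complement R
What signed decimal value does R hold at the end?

Start: R = -1698 = 1100101011110.
R = -1698 − (-2489) = 791 = 0001100010111
R = NOT 0001100010111 = 1110011101000 = -792
R = NOT 1110011101000 = 0001100010111 = 791

791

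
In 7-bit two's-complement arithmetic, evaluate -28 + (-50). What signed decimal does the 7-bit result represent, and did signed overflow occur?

50; overflow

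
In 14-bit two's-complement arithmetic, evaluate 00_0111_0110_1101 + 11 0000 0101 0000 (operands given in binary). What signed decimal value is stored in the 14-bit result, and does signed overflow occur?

-2115; no overflow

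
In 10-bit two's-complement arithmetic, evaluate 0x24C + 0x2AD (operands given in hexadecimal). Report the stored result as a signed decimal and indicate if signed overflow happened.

249; overflow

0x24C = 1001001100 = -436 (signed)
0x2AD = 1010101101 = -339 (signed)
  1001001100
+ 1010101101
= 0011111001  (discard carry-out 1)
Result 0011111001: MSB = 0 → value 249.
Both addends are negative but the stored result is non-negative: signed overflow. The true value -436 + (-339) = -775 lies outside [-512, 511].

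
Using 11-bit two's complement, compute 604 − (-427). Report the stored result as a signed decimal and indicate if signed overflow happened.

-1017; overflow

604 → 01001011100
-427 → 11001010101
Subtract via negate-and-add: invert 11001010101 + 1 = 00110101011 (i.e. 427).
  01001011100
+ 00110101011
= 10000000111
Result 10000000111: MSB = 1 → 1031 − 2048 = -1017.
Both addends (after negating the subtrahend) are non-negative but the stored result is negative: signed overflow. The true value 604 − (-427) = 1031 lies outside [-1024, 1023].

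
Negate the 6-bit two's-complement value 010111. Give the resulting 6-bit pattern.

101001

Invert: 101000. Add 1: 101001.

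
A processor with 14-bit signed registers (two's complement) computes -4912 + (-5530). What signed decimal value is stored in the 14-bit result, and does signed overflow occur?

-4912 → 10110011010000
-5530 → 10101001100110
  10110011010000
+ 10101001100110
= 01011100110110  (discard carry-out 1)
Result 01011100110110: MSB = 0 → value 5942.
Both addends are negative but the stored result is non-negative: signed overflow. The true value -4912 + (-5530) = -10442 lies outside [-8192, 8191].

5942; overflow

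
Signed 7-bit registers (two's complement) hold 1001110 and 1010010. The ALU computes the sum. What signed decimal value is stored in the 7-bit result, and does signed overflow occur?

32; overflow

1001110 = -50 (signed)
1010010 = -46 (signed)
  1001110
+ 1010010
= 0100000  (discard carry-out 1)
Result 0100000: MSB = 0 → value 32.
Both addends are negative but the stored result is non-negative: signed overflow. The true value -50 + (-46) = -96 lies outside [-64, 63].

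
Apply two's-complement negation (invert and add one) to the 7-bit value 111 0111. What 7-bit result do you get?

Invert: 0001000. Add 1: 0001001.

0001001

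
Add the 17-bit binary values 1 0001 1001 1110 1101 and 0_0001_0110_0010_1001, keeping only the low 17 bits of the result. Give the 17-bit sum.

  10001100111101101
+ 00001011000101001
= 10011000000010110

10011000000010110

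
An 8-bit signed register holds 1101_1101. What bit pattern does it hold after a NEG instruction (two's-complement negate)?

00100011

Invert: 00100010. Add 1: 00100011.
Check: 11011101 = -35, 00100011 = 35.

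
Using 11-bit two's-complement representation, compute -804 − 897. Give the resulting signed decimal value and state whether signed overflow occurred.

347; overflow

-804 → 10011011100
897 → 01110000001
Subtract via negate-and-add: invert 01110000001 + 1 = 10001111111 (i.e. -897).
  10011011100
+ 10001111111
= 00101011011  (discard carry-out 1)
Result 00101011011: MSB = 0 → value 347.
Both addends (after negating the subtrahend) are negative but the stored result is non-negative: signed overflow. The true value -804 − 897 = -1701 lies outside [-1024, 1023].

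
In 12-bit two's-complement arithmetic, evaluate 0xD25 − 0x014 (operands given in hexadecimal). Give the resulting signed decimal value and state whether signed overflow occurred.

-751; no overflow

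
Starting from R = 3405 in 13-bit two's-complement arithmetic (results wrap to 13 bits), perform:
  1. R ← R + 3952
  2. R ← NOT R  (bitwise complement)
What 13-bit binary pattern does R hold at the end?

0001101000010

Start: R = 3405 = 0110101001101.
R = 3405 + 3952 = 7357; wraps to -835 = 1110010111101
R = NOT 1110010111101 = 0001101000010 = 834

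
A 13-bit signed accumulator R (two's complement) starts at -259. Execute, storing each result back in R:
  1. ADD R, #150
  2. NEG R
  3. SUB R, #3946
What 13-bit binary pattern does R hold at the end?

1000100000011

Start: R = -259 = 1111011111101.
R = -259 + 150 = -109 = 1111110010011
R = −(-109) = 109 = 0000001101101
R = 109 − 3946 = -3837 = 1000100000011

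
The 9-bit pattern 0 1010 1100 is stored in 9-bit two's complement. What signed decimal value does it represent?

172

MSB is 0, so the value is non-negative: 010101100 = 172.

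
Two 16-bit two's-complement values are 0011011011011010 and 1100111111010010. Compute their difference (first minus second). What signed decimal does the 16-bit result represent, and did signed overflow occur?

26376; no overflow

0011011011011010 = 14042 (signed)
1100111111010010 = -12334 (signed)
Subtract via negate-and-add: invert 1100111111010010 + 1 = 0011000000101110 (i.e. 12334).
  0011011011011010
+ 0011000000101110
= 0110011100001000
Result 0110011100001000: MSB = 0 → value 26376.
Both addends (after negating the subtrahend) are non-negative and so is the stored result: no signed overflow.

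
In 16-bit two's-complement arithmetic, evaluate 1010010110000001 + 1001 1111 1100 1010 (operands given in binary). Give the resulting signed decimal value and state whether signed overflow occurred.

1010010110000001 = -23167 (signed)
1001 1111 1100 1010 → 1001111111001010 = -24630 (signed)
  1010010110000001
+ 1001111111001010
= 0100010101001011  (discard carry-out 1)
Result 0100010101001011: MSB = 0 → value 17739.
Both addends are negative but the stored result is non-negative: signed overflow. The true value -23167 + (-24630) = -47797 lies outside [-32768, 32767].

17739; overflow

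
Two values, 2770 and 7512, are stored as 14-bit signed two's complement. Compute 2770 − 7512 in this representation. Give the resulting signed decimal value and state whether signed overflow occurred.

2770 → 00101011010010
7512 → 01110101011000
Subtract via negate-and-add: invert 01110101011000 + 1 = 10001010101000 (i.e. -7512).
  00101011010010
+ 10001010101000
= 10110101111010
Result 10110101111010: MSB = 1 → 11642 − 16384 = -4742.
Addends (after negating the subtrahend) have opposite signs, so signed overflow cannot occur.

-4742; no overflow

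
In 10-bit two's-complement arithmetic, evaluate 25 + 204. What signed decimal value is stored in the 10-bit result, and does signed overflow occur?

229; no overflow

25 → 0000011001
204 → 0011001100
  0000011001
+ 0011001100
= 0011100101
Result 0011100101: MSB = 0 → value 229.
Both addends are non-negative and so is the stored result: no signed overflow.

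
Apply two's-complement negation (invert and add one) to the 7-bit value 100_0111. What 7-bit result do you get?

Invert: 0111000. Add 1: 0111001.
Check: 1000111 = -57, 0111001 = 57.

0111001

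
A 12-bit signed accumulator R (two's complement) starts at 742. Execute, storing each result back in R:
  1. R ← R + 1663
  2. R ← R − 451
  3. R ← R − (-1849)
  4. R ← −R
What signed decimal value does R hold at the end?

293

Start: R = 742 = 001011100110.
R = 742 + 1663 = 2405; wraps to -1691 = 100101100101
R = -1691 − 451 = -2142; wraps to 1954 = 011110100010
R = 1954 − (-1849) = 3803; wraps to -293 = 111011011011
R = −(-293) = 293 = 000100100101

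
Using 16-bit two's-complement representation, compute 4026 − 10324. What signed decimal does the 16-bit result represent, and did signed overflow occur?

4026 → 0000111110111010
10324 → 0010100001010100
Subtract via negate-and-add: invert 0010100001010100 + 1 = 1101011110101100 (i.e. -10324).
  0000111110111010
+ 1101011110101100
= 1110011101100110
Result 1110011101100110: MSB = 1 → 59238 − 65536 = -6298.
Addends (after negating the subtrahend) have opposite signs, so signed overflow cannot occur.

-6298; no overflow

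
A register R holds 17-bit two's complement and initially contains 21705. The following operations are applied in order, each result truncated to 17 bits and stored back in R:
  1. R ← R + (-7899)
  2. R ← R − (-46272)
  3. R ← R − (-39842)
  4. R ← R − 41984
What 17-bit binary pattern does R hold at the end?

Start: R = 21705 = 00101010011001001.
R = 21705 + (-7899) = 13806 = 00011010111101110
R = 13806 − (-46272) = 60078 = 01110101010101110
R = 60078 − (-39842) = 99920; wraps to -31152 = 11000011001010000
R = -31152 − 41984 = -73136; wraps to 57936 = 01110001001010000

01110001001010000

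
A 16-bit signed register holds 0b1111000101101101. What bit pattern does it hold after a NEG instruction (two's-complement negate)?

Invert: 0000111010010010. Add 1: 0000111010010011.
Check: 1111000101101101 = -3731, 0000111010010011 = 3731.

0000111010010011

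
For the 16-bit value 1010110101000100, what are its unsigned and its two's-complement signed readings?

unsigned = 44356, signed = -21180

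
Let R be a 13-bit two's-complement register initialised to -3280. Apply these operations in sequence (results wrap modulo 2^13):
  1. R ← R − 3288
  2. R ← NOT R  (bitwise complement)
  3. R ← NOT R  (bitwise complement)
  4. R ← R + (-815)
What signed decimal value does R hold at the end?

809

Start: R = -3280 = 1001100110000.
R = -3280 − 3288 = -6568; wraps to 1624 = 0011001011000
R = NOT 0011001011000 = 1100110100111 = -1625
R = NOT 1100110100111 = 0011001011000 = 1624
R = 1624 + (-815) = 809 = 0001100101001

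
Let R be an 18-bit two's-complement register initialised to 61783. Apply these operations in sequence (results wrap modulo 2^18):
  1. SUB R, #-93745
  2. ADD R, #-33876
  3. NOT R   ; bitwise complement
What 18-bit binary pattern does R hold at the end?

Start: R = 61783 = 001111000101010111.
R = 61783 − (-93745) = 155528; wraps to -106616 = 100101111110001000
R = -106616 + (-33876) = -140492; wraps to 121652 = 011101101100110100
R = NOT 011101101100110100 = 100010010011001011 = -121653

100010010011001011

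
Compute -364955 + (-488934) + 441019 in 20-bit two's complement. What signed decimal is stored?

-364955 + (-488934) = -853889 → wraps to 194687 (00101111100001111111)
194687 + 441019 = 635706 → wraps to -412870 (10011011001100111010)

-412870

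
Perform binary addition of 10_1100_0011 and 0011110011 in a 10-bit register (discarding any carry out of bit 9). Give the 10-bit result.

1110110110

  1011000011
+ 0011110011
= 1110110110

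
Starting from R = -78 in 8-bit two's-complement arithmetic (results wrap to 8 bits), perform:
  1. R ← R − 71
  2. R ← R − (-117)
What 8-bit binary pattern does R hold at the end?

Start: R = -78 = 10110010.
R = -78 − 71 = -149; wraps to 107 = 01101011
R = 107 − (-117) = 224; wraps to -32 = 11100000

11100000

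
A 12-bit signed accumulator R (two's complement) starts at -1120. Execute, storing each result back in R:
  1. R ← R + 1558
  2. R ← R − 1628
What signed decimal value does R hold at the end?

-1190

Start: R = -1120 = 101110100000.
R = -1120 + 1558 = 438 = 000110110110
R = 438 − 1628 = -1190 = 101101011010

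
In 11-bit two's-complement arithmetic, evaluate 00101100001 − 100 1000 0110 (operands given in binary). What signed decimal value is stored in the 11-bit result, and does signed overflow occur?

-805; overflow

00101100001 = 353 (signed)
100 1000 0110 → 10010000110 = -890 (signed)
Subtract via negate-and-add: invert 10010000110 + 1 = 01101111010 (i.e. 890).
  00101100001
+ 01101111010
= 10011011011
Result 10011011011: MSB = 1 → 1243 − 2048 = -805.
Both addends (after negating the subtrahend) are non-negative but the stored result is negative: signed overflow. The true value 353 − (-890) = 1243 lies outside [-1024, 1023].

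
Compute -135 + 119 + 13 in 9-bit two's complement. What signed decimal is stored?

-3

-135 + 119 = -16 (111110000)
-16 + 13 = -3 (111111101)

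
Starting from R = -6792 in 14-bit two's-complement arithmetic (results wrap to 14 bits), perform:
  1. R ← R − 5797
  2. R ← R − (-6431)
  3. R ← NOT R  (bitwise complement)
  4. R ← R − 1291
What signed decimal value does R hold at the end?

Start: R = -6792 = 10010101111000.
R = -6792 − 5797 = -12589; wraps to 3795 = 00111011010011
R = 3795 − (-6431) = 10226; wraps to -6158 = 10011111110010
R = NOT 10011111110010 = 01100000001101 = 6157
R = 6157 − 1291 = 4866 = 01001100000010

4866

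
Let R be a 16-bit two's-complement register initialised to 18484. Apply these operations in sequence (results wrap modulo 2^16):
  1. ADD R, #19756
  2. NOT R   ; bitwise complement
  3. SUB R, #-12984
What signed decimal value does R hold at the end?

Start: R = 18484 = 0100100000110100.
R = 18484 + 19756 = 38240; wraps to -27296 = 1001010101100000
R = NOT 1001010101100000 = 0110101010011111 = 27295
R = 27295 − (-12984) = 40279; wraps to -25257 = 1001110101010111

-25257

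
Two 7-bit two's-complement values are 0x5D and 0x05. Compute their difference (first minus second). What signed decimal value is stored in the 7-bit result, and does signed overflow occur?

-40; no overflow

0x5D = 1011101 = -35 (signed)
0x05 = 0000101 = 5 (signed)
Subtract via negate-and-add: invert 0000101 + 1 = 1111011 (i.e. -5).
  1011101
+ 1111011
= 1011000  (discard carry-out 1)
Result 1011000: MSB = 1 → 88 − 128 = -40.
Both addends (after negating the subtrahend) are negative and so is the stored result: no signed overflow.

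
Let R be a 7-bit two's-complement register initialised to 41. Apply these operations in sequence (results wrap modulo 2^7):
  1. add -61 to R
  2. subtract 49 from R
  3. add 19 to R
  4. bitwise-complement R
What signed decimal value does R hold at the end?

Start: R = 41 = 0101001.
R = 41 + (-61) = -20 = 1101100
R = -20 − 49 = -69; wraps to 59 = 0111011
R = 59 + 19 = 78; wraps to -50 = 1001110
R = NOT 1001110 = 0110001 = 49

49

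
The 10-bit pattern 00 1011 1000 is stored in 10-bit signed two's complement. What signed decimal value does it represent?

MSB is 0, so the value is non-negative: 0010111000 = 184.

184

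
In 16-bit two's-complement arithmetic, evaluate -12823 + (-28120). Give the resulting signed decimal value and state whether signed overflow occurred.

-12823 → 1100110111101001
-28120 → 1001001000101000
  1100110111101001
+ 1001001000101000
= 0110000000010001  (discard carry-out 1)
Result 0110000000010001: MSB = 0 → value 24593.
Both addends are negative but the stored result is non-negative: signed overflow. The true value -12823 + (-28120) = -40943 lies outside [-32768, 32767].

24593; overflow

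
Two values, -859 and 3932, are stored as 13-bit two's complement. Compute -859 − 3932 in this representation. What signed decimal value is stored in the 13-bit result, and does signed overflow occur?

3401; overflow

-859 → 1110010100101
3932 → 0111101011100
Subtract via negate-and-add: invert 0111101011100 + 1 = 1000010100100 (i.e. -3932).
  1110010100101
+ 1000010100100
= 0110101001001  (discard carry-out 1)
Result 0110101001001: MSB = 0 → value 3401.
Both addends (after negating the subtrahend) are negative but the stored result is non-negative: signed overflow. The true value -859 − 3932 = -4791 lies outside [-4096, 4095].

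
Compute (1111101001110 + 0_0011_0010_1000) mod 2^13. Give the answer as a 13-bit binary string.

0001001110110

  1111101001110
+ 0001100101000
= 0001001110110  (discard carry-out 1)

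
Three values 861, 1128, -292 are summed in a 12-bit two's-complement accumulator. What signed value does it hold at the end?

861 + 1128 = 1989 (011111000101)
1989 + (-292) = 1697 (011010100001)

1697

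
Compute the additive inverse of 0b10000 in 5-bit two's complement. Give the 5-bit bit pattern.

10000

Invert: 01111. Add 1: 10000.
(0b10000 is the minimum value -16; its negation overflows and yields itself.)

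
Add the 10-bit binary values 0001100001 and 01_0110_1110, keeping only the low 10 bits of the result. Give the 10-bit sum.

  0001100001
+ 0101101110
= 0111001111

0111001111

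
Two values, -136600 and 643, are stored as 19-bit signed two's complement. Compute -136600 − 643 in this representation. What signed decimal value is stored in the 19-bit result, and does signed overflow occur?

-136600 → 1011110101001101000
643 → 0000000001010000011
Subtract via negate-and-add: invert 0000000001010000011 + 1 = 1111111110101111101 (i.e. -643).
  1011110101001101000
+ 1111111110101111101
= 1011110011111100101  (discard carry-out 1)
Result 1011110011111100101: MSB = 1 → 387045 − 524288 = -137243.
Both addends (after negating the subtrahend) are negative and so is the stored result: no signed overflow.

-137243; no overflow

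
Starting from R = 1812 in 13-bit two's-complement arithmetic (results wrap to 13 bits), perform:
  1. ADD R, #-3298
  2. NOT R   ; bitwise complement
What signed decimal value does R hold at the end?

1485

Start: R = 1812 = 0011100010100.
R = 1812 + (-3298) = -1486 = 1101000110010
R = NOT 1101000110010 = 0010111001101 = 1485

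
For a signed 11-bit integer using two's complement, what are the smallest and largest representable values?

Minimum: −2^10 = -1024.
Maximum: 2^10 − 1 = 1023.

min = -1024, max = 1023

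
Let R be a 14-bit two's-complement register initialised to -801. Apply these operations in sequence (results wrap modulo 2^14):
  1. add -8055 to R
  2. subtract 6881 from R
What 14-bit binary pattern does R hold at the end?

00001010000111

Start: R = -801 = 11110011011111.
R = -801 + (-8055) = -8856; wraps to 7528 = 01110101101000
R = 7528 − 6881 = 647 = 00001010000111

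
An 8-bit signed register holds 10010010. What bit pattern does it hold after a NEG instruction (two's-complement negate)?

Invert: 01101101. Add 1: 01101110.

01101110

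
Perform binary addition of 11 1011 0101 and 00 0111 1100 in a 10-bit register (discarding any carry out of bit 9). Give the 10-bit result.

  1110110101
+ 0001111100
= 0000110001  (discard carry-out 1)

0000110001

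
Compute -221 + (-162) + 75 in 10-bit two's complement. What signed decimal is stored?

-221 + (-162) = -383 (1010000001)
-383 + 75 = -308 (1011001100)

-308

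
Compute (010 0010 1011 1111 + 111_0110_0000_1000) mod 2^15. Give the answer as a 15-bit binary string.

001100011000111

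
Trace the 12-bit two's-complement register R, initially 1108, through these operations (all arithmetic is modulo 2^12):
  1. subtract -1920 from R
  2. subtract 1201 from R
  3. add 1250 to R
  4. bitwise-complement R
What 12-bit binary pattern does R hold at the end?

001111111010

Start: R = 1108 = 010001010100.
R = 1108 − (-1920) = 3028; wraps to -1068 = 101111010100
R = -1068 − 1201 = -2269; wraps to 1827 = 011100100011
R = 1827 + 1250 = 3077; wraps to -1019 = 110000000101
R = NOT 110000000101 = 001111111010 = 1018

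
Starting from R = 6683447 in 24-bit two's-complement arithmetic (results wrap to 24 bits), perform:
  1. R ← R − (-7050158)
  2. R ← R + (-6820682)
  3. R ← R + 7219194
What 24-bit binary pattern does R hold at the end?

Start: R = 6683447 = 011001011111101100110111.
R = 6683447 − (-7050158) = 13733605; wraps to -3043611 = 110100011000111011100101
R = -3043611 + (-6820682) = -9864293; wraps to 6912923 = 011010010111101110011011
R = 6912923 + 7219194 = 14132117; wraps to -2645099 = 110101111010001110010101

110101111010001110010101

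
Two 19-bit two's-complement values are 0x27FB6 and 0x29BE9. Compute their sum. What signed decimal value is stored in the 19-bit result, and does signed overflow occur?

0x27FB6 = 0100111111110110110 = 163766 (signed)
0x29BE9 = 0101001101111101001 = 170985 (signed)
  0100111111110110110
+ 0101001101111101001
= 1010001101110011111
Result 1010001101110011111: MSB = 1 → 334751 − 524288 = -189537.
Both addends are non-negative but the stored result is negative: signed overflow. The true value 163766 + 170985 = 334751 lies outside [-262144, 262143].

-189537; overflow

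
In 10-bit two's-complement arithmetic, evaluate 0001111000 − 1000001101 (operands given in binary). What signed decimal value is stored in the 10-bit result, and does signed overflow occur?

-405; overflow

0001111000 = 120 (signed)
1000001101 = -499 (signed)
Subtract via negate-and-add: invert 1000001101 + 1 = 0111110011 (i.e. 499).
  0001111000
+ 0111110011
= 1001101011
Result 1001101011: MSB = 1 → 619 − 1024 = -405.
Both addends (after negating the subtrahend) are non-negative but the stored result is negative: signed overflow. The true value 120 − (-499) = 619 lies outside [-512, 511].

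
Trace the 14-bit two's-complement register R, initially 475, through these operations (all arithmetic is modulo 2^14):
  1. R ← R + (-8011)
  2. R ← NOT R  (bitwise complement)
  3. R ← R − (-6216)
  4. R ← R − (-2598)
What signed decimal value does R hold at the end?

-35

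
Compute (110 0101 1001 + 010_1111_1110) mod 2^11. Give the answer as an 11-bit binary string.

00101010111

  11001011001
+ 01011111110
= 00101010111  (discard carry-out 1)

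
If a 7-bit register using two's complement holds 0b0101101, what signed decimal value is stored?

45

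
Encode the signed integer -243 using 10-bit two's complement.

|-243| = 243 = 0011110011 in 10 bits.
Invert the bits: 1100001100. Add 1: 1100001101.
Check: 1100001101 reads as 781 − 1024 = -243.

1100001101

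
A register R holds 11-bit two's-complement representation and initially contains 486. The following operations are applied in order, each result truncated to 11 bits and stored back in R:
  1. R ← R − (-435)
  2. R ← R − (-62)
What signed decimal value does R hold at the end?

Start: R = 486 = 00111100110.
R = 486 − (-435) = 921 = 01110011001
R = 921 − (-62) = 983 = 01111010111

983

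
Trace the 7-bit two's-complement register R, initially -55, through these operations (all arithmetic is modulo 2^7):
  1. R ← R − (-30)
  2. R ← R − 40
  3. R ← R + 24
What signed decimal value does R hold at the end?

-41

Start: R = -55 = 1001001.
R = -55 − (-30) = -25 = 1100111
R = -25 − 40 = -65; wraps to 63 = 0111111
R = 63 + 24 = 87; wraps to -41 = 1010111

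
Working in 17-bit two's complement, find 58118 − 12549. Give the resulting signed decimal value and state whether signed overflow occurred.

45569; no overflow

58118 → 01110001100000110
12549 → 00011000100000101
Subtract via negate-and-add: invert 00011000100000101 + 1 = 11100111011111011 (i.e. -12549).
  01110001100000110
+ 11100111011111011
= 01011001000000001  (discard carry-out 1)
Result 01011001000000001: MSB = 0 → value 45569.
Addends (after negating the subtrahend) have opposite signs, so signed overflow cannot occur.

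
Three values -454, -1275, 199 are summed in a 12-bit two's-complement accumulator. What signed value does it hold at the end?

-454 + (-1275) = -1729 (100100111111)
-1729 + 199 = -1530 (101000000110)

-1530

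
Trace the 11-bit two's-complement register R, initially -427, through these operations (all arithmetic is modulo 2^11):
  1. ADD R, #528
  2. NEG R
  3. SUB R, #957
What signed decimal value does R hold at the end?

990

Start: R = -427 = 11001010101.
R = -427 + 528 = 101 = 00001100101
R = −(101) = -101 = 11110011011
R = -101 − 957 = -1058; wraps to 990 = 01111011110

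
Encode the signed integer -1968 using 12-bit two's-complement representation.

100001010000

|-1968| = 1968 = 011110110000 in 12 bits.
Invert the bits: 100001001111. Add 1: 100001010000.
Check: 100001010000 reads as 2128 − 4096 = -1968.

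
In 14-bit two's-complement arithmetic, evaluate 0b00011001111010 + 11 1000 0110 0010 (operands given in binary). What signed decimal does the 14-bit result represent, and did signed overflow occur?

-292; no overflow

0b00011001111010 → 00011001111010 = 1658 (signed)
11 1000 0110 0010 → 11100001100010 = -1950 (signed)
  00011001111010
+ 11100001100010
= 11111011011100
Result 11111011011100: MSB = 1 → 16092 − 16384 = -292.
Addends have opposite signs, so signed overflow cannot occur.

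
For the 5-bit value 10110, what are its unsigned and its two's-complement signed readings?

unsigned = 22, signed = -10

Unsigned: 10110 = 22.
Signed: MSB=1 → 22 − 32 = -10.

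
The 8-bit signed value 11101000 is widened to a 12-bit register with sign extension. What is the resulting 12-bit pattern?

111111101000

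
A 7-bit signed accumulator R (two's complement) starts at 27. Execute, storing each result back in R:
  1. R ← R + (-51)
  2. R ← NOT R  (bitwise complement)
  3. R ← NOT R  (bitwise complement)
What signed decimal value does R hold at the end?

Start: R = 27 = 0011011.
R = 27 + (-51) = -24 = 1101000
R = NOT 1101000 = 0010111 = 23
R = NOT 0010111 = 1101000 = -24

-24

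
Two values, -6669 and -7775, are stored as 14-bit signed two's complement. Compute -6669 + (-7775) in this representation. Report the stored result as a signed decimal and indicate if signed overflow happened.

-6669 → 10010111110011
-7775 → 10000110100001
  10010111110011
+ 10000110100001
= 00011110010100  (discard carry-out 1)
Result 00011110010100: MSB = 0 → value 1940.
Both addends are negative but the stored result is non-negative: signed overflow. The true value -6669 + (-7775) = -14444 lies outside [-8192, 8191].

1940; overflow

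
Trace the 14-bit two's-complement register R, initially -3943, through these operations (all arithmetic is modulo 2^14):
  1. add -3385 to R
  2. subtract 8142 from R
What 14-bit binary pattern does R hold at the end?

Start: R = -3943 = 11000010011001.
R = -3943 + (-3385) = -7328 = 10001101100000
R = -7328 − 8142 = -15470; wraps to 914 = 00001110010010

00001110010010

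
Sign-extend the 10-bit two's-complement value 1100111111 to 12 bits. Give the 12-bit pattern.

111100111111

MSB of 1100111111 is 1; replicate it into the new high bits.
11|1100111111 → 111100111111 (still -193).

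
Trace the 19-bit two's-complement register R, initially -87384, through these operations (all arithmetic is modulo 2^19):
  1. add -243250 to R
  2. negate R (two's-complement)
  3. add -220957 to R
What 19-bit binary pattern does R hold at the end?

Start: R = -87384 = 1101010101010101000.
R = -87384 + (-243250) = -330634; wraps to 193654 = 0101111010001110110
R = −(193654) = -193654 = 1010000101110001010
R = -193654 + (-220957) = -414611; wraps to 109677 = 0011010110001101101

0011010110001101101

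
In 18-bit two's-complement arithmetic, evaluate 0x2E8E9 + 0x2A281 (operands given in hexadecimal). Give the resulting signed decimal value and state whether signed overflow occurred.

101226; overflow

0x2E8E9 = 101110100011101001 = -71447 (signed)
0x2A281 = 101010001010000001 = -89471 (signed)
  101110100011101001
+ 101010001010000001
= 011000101101101010  (discard carry-out 1)
Result 011000101101101010: MSB = 0 → value 101226.
Both addends are negative but the stored result is non-negative: signed overflow. The true value -71447 + (-89471) = -160918 lies outside [-131072, 131071].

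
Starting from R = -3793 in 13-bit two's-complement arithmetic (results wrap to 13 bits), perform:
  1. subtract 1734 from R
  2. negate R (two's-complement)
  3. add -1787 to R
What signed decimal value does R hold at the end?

Start: R = -3793 = 1000100101111.
R = -3793 − 1734 = -5527; wraps to 2665 = 0101001101001
R = −(2665) = -2665 = 1010110010111
R = -2665 + (-1787) = -4452; wraps to 3740 = 0111010011100

3740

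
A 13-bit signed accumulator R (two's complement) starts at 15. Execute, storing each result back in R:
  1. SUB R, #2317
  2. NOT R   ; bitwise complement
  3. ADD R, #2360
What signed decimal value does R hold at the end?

Start: R = 15 = 0000000001111.
R = 15 − 2317 = -2302 = 1011100000010
R = NOT 1011100000010 = 0100011111101 = 2301
R = 2301 + 2360 = 4661; wraps to -3531 = 1001000110101

-3531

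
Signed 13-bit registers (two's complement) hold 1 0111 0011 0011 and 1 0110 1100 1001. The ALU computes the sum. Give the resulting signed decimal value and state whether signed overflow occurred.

1 0111 0011 0011 → 1011100110011 = -2253 (signed)
1 0110 1100 1001 → 1011011001001 = -2359 (signed)
  1011100110011
+ 1011011001001
= 0110111111100  (discard carry-out 1)
Result 0110111111100: MSB = 0 → value 3580.
Both addends are negative but the stored result is non-negative: signed overflow. The true value -2253 + (-2359) = -4612 lies outside [-4096, 4095].

3580; overflow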